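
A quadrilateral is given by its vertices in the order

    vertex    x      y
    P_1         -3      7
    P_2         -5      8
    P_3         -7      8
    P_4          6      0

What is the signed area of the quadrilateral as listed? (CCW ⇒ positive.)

Apply the surveyor's formula: 2A = Σ (x_i·y_{i+1} − x_{i+1}·y_i), indices taken mod 4.
Σ = (11) + (16) + (-48) + (42) = 21
Signed area = Σ/2 = 10.5 (positive ⇒ counter-clockwise traversal).

10.5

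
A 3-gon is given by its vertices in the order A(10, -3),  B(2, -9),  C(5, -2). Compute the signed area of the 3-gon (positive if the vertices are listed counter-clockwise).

Σ = (-84) + (41) + (5) = -38
Signed area = Σ/2 = -19 (negative ⇒ clockwise traversal).

-19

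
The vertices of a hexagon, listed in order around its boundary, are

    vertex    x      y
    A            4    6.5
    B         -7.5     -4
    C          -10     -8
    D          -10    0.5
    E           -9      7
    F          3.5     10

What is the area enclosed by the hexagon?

Cross-terms: 32.75, 20, -85, -65.5, -114.5, -17.25  ⇒  Σ = -229.5
Area = |Σ|/2 = 114.75.

114.75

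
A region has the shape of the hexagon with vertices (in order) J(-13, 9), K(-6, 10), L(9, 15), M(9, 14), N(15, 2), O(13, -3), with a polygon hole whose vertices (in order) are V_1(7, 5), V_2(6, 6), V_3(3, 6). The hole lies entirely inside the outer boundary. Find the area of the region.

Outer boundary:
Apply the shoelace formula: 2A = Σ (x_i·y_{i+1} − x_{i+1}·y_i), indices taken mod 6.
Σ = (-76) + (-180) + (-9) + (-192) + (-71) + (78) = -450
Area = |Σ|/2 = 225.
Hole:
Σ = (12) + (18) + (-27) = 3
Area = |Σ|/2 = 1.5.
Net area = 225 − 1.5 = 223.5.

223.5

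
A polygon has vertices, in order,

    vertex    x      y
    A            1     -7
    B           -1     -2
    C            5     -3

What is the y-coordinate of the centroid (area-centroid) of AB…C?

Apply Gauss's area formula. First the cross-terms c_i = x_i·y_{i+1} − x_{i+1}·y_i:
  -9, 13, -32  ⇒  2A = -28, A = -14.
Then Σ (y_i + y_{i+1})·c_i = 336, so ȳ = 336 / (6·(-14)) = -4.

-4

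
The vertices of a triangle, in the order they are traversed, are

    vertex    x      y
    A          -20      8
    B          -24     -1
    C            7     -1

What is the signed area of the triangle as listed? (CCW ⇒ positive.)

139.5

Apply the shoelace formula: 2A = Σ (x_i·y_{i+1} − x_{i+1}·y_i), indices taken mod 3.
Cross-terms: 212, 31, 36  ⇒  Σ = 279
Signed area = Σ/2 = 139.5 (positive ⇒ counter-clockwise traversal).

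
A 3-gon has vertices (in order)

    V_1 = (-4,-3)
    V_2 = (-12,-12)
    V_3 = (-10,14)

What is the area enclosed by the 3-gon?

95

Apply the shoelace formula: 2A = Σ (x_i·y_{i+1} − x_{i+1}·y_i), indices taken mod 3.
Cross-terms: 12, -288, 86  ⇒  Σ = -190
Area = |Σ|/2 = 95.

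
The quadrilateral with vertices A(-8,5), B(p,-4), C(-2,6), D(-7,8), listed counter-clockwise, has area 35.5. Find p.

-8

Write out the shoelace sum; only the two edges meeting at B involve p:
2·Area = [((-8)·(-4) − p·5) + (p·6 − (-2)·(-4))] + 55
       = 1·p + 79 = 71
⇒ p = -8.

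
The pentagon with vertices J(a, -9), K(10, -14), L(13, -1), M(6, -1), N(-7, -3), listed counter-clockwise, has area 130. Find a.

3

Write out the shoelace sum; only the two edges meeting at J involve a:
2·Area = [((-7)·(-9) − a·(-3)) + (a·(-14) − 10·(-9))] + 140
       = -11·a + 293 = 260
⇒ a = 3.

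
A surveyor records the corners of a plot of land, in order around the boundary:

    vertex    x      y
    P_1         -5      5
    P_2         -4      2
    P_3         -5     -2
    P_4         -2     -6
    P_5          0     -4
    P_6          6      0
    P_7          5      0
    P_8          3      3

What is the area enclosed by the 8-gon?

65.5

Apply the surveyor's formula: 2A = Σ (x_i·y_{i+1} − x_{i+1}·y_i), indices taken mod 8.
P_1→P_2: (-5)(2) − (-4)(5) = 10
P_2→P_3: (-4)(-2) − (-5)(2) = 18
P_3→P_4: (-5)(-6) − (-2)(-2) = 26
P_4→P_5: (-2)(-4) − (0)(-6) = 8
P_5→P_6: (0)(0) − (6)(-4) = 24
P_6→P_7: (6)(0) − (5)(0) = 0
P_7→P_8: (5)(3) − (3)(0) = 15
P_8→P_1: (3)(5) − (-5)(3) = 30
Σ = 131
Area = |Σ|/2 = 65.5.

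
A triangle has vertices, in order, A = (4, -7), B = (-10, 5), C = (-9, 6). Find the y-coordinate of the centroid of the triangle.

Apply Gauss's area formula. First the cross-terms c_i = x_i·y_{i+1} − x_{i+1}·y_i:
  -50, -15, 39  ⇒  2A = -26, A = -13.
Then Σ (y_i + y_{i+1})·c_i = -104, so ȳ = -104 / (6·(-13)) = 4/3.

4/3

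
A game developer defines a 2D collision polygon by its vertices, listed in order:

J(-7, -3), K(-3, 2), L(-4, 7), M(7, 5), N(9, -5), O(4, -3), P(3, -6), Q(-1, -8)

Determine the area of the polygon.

Apply the surveyor's formula: 2A = Σ (x_i·y_{i+1} − x_{i+1}·y_i), indices taken mod 8.
Σ = (-23) + (-13) + (-69) + (-80) + (-7) + (-15) + (-30) + (-53) = -290
Area = |Σ|/2 = 145.

145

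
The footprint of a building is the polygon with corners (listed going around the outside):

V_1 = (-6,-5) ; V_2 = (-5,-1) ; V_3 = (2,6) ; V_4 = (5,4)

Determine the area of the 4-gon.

35

V_1→V_2: (-6)(-1) − (-5)(-5) = -19
V_2→V_3: (-5)(6) − (2)(-1) = -28
V_3→V_4: (2)(4) − (5)(6) = -22
V_4→V_1: (5)(-5) − (-6)(4) = -1
Σ = -70
Area = |Σ|/2 = 35.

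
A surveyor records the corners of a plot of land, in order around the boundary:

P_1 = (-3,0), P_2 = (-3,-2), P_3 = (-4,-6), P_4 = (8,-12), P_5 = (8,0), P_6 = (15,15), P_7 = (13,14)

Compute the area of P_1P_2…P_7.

Σ = (6) + (10) + (96) + (96) + (120) + (15) + (42) = 385
Area = |Σ|/2 = 192.5.

192.5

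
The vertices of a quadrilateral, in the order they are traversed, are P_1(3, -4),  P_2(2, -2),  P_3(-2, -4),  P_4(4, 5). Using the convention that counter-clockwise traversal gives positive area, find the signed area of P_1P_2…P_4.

Apply Gauss's area formula: 2A = Σ (x_i·y_{i+1} − x_{i+1}·y_i), indices taken mod 4.
Cross-terms: 2, -12, 6, -31  ⇒  Σ = -35
Signed area = Σ/2 = -17.5 (negative ⇒ clockwise traversal).

-17.5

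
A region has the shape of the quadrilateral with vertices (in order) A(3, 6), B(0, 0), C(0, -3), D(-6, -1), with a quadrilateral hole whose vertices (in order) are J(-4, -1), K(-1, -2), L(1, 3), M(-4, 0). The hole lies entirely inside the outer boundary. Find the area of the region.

14.5

Outer boundary:
Apply the surveyor's formula: 2A = Σ (x_i·y_{i+1} − x_{i+1}·y_i), indices taken mod 4.
Σ = (0) + (0) + (-18) + (-33) = -51
Area = |Σ|/2 = 25.5.
Hole:
Σ = (7) + (-1) + (12) + (4) = 22
Area = |Σ|/2 = 11.
Net area = 25.5 − 11 = 14.5.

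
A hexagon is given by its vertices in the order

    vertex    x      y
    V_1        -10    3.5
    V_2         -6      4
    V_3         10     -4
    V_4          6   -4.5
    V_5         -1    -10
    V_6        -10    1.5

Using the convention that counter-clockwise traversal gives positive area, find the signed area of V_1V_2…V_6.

Apply the surveyor's formula: 2A = Σ (x_i·y_{i+1} − x_{i+1}·y_i), indices taken mod 6.
Cross-terms: -19, -16, -21, -64.5, -101.5, -20  ⇒  Σ = -242
Signed area = Σ/2 = -121 (negative ⇒ clockwise traversal).

-121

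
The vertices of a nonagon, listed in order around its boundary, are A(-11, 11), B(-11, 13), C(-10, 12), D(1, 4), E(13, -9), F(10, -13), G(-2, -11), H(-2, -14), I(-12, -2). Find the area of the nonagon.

332

Apply the shoelace (surveyor's) formula: 2A = Σ (x_i·y_{i+1} − x_{i+1}·y_i), indices taken mod 9.
Cross-terms: -22, -2, -52, -61, -79, -136, 6, -164, -154  ⇒  Σ = -664
Area = |Σ|/2 = 332.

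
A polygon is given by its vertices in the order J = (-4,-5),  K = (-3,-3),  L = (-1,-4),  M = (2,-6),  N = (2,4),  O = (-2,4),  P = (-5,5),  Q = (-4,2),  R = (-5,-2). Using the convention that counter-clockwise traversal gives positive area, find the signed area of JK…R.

Σ = (-3) + (9) + (14) + (20) + (16) + (10) + (10) + (18) + (17) = 111
Signed area = Σ/2 = 55.5 (positive ⇒ counter-clockwise traversal).

55.5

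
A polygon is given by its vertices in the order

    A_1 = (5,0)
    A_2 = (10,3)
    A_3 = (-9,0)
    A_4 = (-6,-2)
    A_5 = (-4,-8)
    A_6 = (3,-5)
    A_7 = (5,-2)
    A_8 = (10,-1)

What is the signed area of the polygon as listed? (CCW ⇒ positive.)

Apply the surveyor's formula: 2A = Σ (x_i·y_{i+1} − x_{i+1}·y_i), indices taken mod 8.
Σ = (15) + (27) + (18) + (40) + (44) + (19) + (15) + (5) = 183
Signed area = Σ/2 = 91.5 (positive ⇒ counter-clockwise traversal).

91.5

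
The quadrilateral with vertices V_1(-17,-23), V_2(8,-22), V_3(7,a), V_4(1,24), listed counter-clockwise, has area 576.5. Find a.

The doubled signed area Σ (x_i y_{i+1} − x_{i+1} y_i) is linear in a.
With a=0 it equals 1265; the coefficient of a is 7 (from the two edges through V_3).
So 7·a + 1265 = 2·576.5 = 1153 ⇒ a = -16.

-16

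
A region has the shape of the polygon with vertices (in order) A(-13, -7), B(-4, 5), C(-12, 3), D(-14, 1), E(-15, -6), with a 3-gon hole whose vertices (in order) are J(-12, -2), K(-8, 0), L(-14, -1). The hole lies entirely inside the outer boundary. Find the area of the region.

51.5

Outer boundary:
Σ = (-93) + (48) + (30) + (99) + (27) = 111
Area = |Σ|/2 = 55.5.
Hole:
Apply the shoelace formula: 2A = Σ (x_i·y_{i+1} − x_{i+1}·y_i), indices taken mod 3.
J→K: (-12)(0) − (-8)(-2) = -16
K→L: (-8)(-1) − (-14)(0) = 8
L→J: (-14)(-2) − (-12)(-1) = 16
Σ = 8
Area = |Σ|/2 = 4.
Net area = 55.5 − 4 = 51.5.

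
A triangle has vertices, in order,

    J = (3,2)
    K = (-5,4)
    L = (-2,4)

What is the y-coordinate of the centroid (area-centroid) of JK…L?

Apply the shoelace formula. First the cross-terms c_i = x_i·y_{i+1} − x_{i+1}·y_i:
  22, -12, -16  ⇒  2A = -6, A = -3.
Then Σ (y_i + y_{i+1})·c_i = -60, so ȳ = -60 / (6·(-3)) = 10/3.

10/3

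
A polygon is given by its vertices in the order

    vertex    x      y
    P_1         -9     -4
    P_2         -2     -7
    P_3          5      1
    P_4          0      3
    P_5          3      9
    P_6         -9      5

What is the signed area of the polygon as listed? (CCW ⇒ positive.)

135.5

Apply the shoelace (surveyor's) formula: 2A = Σ (x_i·y_{i+1} − x_{i+1}·y_i), indices taken mod 6.
P_1→P_2: (-9)(-7) − (-2)(-4) = 55
P_2→P_3: (-2)(1) − (5)(-7) = 33
P_3→P_4: (5)(3) − (0)(1) = 15
P_4→P_5: (0)(9) − (3)(3) = -9
P_5→P_6: (3)(5) − (-9)(9) = 96
P_6→P_1: (-9)(-4) − (-9)(5) = 81
Σ = 271
Signed area = Σ/2 = 135.5 (positive ⇒ counter-clockwise traversal).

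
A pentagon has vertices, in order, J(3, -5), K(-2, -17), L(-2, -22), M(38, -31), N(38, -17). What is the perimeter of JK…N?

110

|JK| = √((-5)² + (-12)²) = √169 = 13
|KL| = √((0)² + (-5)²) = √25 = 5
|LM| = √((40)² + (-9)²) = √1681 = 41
|MN| = √((0)² + (14)²) = √196 = 14
|NJ| = √((-35)² + (12)²) = √1369 = 37
Perimeter = 13 + 5 + 41 + 14 + 37 = 110.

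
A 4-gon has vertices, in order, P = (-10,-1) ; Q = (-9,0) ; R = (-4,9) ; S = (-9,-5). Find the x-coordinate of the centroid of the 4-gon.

Apply the surveyor's formula. First the cross-terms c_i = x_i·y_{i+1} − x_{i+1}·y_i:
  -9, -81, 101, -41  ⇒  2A = -30, A = -15.
Then Σ (x_i + x_{i+1})·c_i = 690, so x̄ = 690 / (6·(-15)) = -23/3.

-23/3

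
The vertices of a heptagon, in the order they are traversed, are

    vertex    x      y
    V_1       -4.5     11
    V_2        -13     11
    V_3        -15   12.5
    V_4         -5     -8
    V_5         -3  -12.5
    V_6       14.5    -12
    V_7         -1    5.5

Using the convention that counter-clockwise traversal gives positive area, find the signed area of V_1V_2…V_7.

V_1→V_2: (-4.5)(11) − (-13)(11) = 93.5
V_2→V_3: (-13)(12.5) − (-15)(11) = 2.5
V_3→V_4: (-15)(-8) − (-5)(12.5) = 182.5
V_4→V_5: (-5)(-12.5) − (-3)(-8) = 38.5
V_5→V_6: (-3)(-12) − (14.5)(-12.5) = 217.25
V_6→V_7: (14.5)(5.5) − (-1)(-12) = 67.75
V_7→V_1: (-1)(11) − (-4.5)(5.5) = 13.75
Σ = 615.75
Signed area = Σ/2 = 307.875 (positive ⇒ counter-clockwise traversal).

307.875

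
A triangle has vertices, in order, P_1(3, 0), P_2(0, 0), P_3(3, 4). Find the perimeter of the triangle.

|P_1P_2| = √((-3)² + (0)²) = √9 = 3
|P_2P_3| = √((3)² + (4)²) = √25 = 5
|P_3P_1| = √((0)² + (-4)²) = √16 = 4
Perimeter = 3 + 5 + 4 = 12.

12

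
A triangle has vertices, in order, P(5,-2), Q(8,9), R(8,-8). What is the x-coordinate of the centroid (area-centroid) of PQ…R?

7

Apply the shoelace (surveyor's) formula. First the cross-terms c_i = x_i·y_{i+1} − x_{i+1}·y_i:
  61, -136, 24  ⇒  2A = -51, A = -25.5.
Then Σ (x_i + x_{i+1})·c_i = -1071, so x̄ = -1071 / (6·(-25.5)) = 7.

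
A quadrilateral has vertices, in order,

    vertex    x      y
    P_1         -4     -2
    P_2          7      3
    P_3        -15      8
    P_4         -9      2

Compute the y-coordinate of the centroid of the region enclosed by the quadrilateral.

511/171

Apply the shoelace (surveyor's) formula. First the cross-terms c_i = x_i·y_{i+1} − x_{i+1}·y_i:
  2, 101, 42, 26  ⇒  2A = 171, A = 85.5.
Then Σ (y_i + y_{i+1})·c_i = 1533, so ȳ = 1533 / (6·85.5) = 511/171.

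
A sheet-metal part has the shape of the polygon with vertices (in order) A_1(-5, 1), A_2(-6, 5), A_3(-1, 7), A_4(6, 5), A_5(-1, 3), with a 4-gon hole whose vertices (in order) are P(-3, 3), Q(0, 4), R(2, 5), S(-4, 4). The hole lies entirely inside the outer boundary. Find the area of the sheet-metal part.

29

Outer boundary:
Σ = (-19) + (-37) + (-47) + (23) + (14) = -66
Area = |Σ|/2 = 33.
Hole:
Apply the shoelace formula: 2A = Σ (x_i·y_{i+1} − x_{i+1}·y_i), indices taken mod 4.
Σ = (-12) + (-8) + (28) + (0) = 8
Area = |Σ|/2 = 4.
Net area = 33 − 4 = 29.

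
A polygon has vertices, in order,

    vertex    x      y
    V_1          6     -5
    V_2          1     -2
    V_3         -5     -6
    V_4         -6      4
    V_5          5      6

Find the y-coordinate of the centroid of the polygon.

83/147

Apply Gauss's area formula. First the cross-terms c_i = x_i·y_{i+1} − x_{i+1}·y_i:
  -7, -16, -56, -56, -61  ⇒  2A = -196, A = -98.
Then Σ (y_i + y_{i+1})·c_i = -332, so ȳ = -332 / (6·(-98)) = 83/147.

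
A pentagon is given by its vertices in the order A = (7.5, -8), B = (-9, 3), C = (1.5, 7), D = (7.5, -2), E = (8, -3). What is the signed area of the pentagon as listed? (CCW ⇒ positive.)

Σ = (-49.5) + (-67.5) + (-55.5) + (-6.5) + (-41.5) = -220.5
Signed area = Σ/2 = -110.25 (negative ⇒ clockwise traversal).

-110.25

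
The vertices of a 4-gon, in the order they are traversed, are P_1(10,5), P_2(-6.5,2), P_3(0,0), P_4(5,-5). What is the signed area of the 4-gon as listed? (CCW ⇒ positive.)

P_1→P_2: (10)(2) − (-6.5)(5) = 52.5
P_2→P_3: (-6.5)(0) − (0)(2) = 0
P_3→P_4: (0)(-5) − (5)(0) = 0
P_4→P_1: (5)(5) − (10)(-5) = 75
Σ = 127.5
Signed area = Σ/2 = 63.75 (positive ⇒ counter-clockwise traversal).

63.75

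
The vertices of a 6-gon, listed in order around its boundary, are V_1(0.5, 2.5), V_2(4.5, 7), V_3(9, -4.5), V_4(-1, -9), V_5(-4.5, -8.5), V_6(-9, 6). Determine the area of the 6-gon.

168.75

Cross-terms: -7.75, -83.25, -85.5, -32, -103.5, -25.5  ⇒  Σ = -337.5
Area = |Σ|/2 = 168.75.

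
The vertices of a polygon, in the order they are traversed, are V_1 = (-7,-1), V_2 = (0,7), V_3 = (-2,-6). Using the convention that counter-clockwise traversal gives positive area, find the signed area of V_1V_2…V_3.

-37.5

Apply the shoelace formula: 2A = Σ (x_i·y_{i+1} − x_{i+1}·y_i), indices taken mod 3.
Cross-terms: -49, 14, -40  ⇒  Σ = -75
Signed area = Σ/2 = -37.5 (negative ⇒ clockwise traversal).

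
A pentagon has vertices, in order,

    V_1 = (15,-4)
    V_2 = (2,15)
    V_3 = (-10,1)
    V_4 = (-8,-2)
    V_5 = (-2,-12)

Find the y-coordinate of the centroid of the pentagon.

Apply the shoelace formula. First the cross-terms c_i = x_i·y_{i+1} − x_{i+1}·y_i:
  233, 152, 28, 92, 188  ⇒  2A = 693, A = 346.5.
Then Σ (y_i + y_{i+1})·c_i = 671, so ȳ = 671 / (6·346.5) = 61/189.

61/189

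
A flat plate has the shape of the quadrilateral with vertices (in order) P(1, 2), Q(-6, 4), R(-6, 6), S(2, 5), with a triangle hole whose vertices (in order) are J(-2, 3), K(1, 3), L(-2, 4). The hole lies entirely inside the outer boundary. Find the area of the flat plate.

18

Outer boundary:
Apply the shoelace formula: 2A = Σ (x_i·y_{i+1} − x_{i+1}·y_i), indices taken mod 4.
Cross-terms: 16, -12, -42, -1  ⇒  Σ = -39
Area = |Σ|/2 = 19.5.
Hole:
Apply the surveyor's formula: 2A = Σ (x_i·y_{i+1} − x_{i+1}·y_i), indices taken mod 3.
Cross-terms: -9, 10, 2  ⇒  Σ = 3
Area = |Σ|/2 = 1.5.
Net area = 19.5 − 1.5 = 18.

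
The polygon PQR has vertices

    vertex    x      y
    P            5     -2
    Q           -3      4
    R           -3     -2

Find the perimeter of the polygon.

24

|PQ| = √((-8)² + (6)²) = √100 = 10
|QR| = √((0)² + (-6)²) = √36 = 6
|RP| = √((8)² + (0)²) = √64 = 8
Perimeter = 10 + 6 + 8 = 24.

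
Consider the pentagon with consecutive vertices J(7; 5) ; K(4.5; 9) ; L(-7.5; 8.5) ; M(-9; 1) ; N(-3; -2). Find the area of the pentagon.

Apply Gauss's area formula: 2A = Σ (x_i·y_{i+1} − x_{i+1}·y_i), indices taken mod 5.
Cross-terms: 40.5, 105.75, 69, 21, -1  ⇒  Σ = 235.25
Area = |Σ|/2 = 117.625.

117.625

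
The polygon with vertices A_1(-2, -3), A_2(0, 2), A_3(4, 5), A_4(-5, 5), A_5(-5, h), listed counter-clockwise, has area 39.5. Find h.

-2

Write out the shoelace sum; only the two edges meeting at A_5 involve h:
2·Area = [((-5)·h − (-5)·5) + ((-5)·(-3) − (-2)·h)] + 33
       = -3·h + 73 = 79
⇒ h = -2.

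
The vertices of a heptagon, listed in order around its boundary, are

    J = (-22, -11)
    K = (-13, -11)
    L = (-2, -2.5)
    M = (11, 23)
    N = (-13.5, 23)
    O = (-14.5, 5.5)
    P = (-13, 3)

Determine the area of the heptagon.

Apply the shoelace formula: 2A = Σ (x_i·y_{i+1} − x_{i+1}·y_i), indices taken mod 7.
Σ = (99) + (10.5) + (-18.5) + (563.5) + (259.25) + (28) + (209) = 1150.75
Area = |Σ|/2 = 575.375.

575.375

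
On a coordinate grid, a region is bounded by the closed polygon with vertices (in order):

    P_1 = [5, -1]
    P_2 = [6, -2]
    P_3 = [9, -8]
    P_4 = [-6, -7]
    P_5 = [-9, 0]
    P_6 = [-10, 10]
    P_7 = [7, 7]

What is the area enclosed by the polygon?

240

Apply the shoelace (surveyor's) formula: 2A = Σ (x_i·y_{i+1} − x_{i+1}·y_i), indices taken mod 7.
Cross-terms: -4, -30, -111, -63, -90, -140, -42  ⇒  Σ = -480
Area = |Σ|/2 = 240.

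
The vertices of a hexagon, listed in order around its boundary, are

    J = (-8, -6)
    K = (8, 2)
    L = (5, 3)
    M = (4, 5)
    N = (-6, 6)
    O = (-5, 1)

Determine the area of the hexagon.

87.5

J→K: (-8)(2) − (8)(-6) = 32
K→L: (8)(3) − (5)(2) = 14
L→M: (5)(5) − (4)(3) = 13
M→N: (4)(6) − (-6)(5) = 54
N→O: (-6)(1) − (-5)(6) = 24
O→J: (-5)(-6) − (-8)(1) = 38
Σ = 175
Area = |Σ|/2 = 87.5.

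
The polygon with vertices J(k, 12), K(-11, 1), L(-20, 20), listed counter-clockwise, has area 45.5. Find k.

Write out the shoelace sum; only the two edges meeting at J involve k:
2·Area = [((-20)·12 − k·20) + (k·1 − (-11)·12)] + -200
       = -19·k + -308 = 91
⇒ k = -21.

-21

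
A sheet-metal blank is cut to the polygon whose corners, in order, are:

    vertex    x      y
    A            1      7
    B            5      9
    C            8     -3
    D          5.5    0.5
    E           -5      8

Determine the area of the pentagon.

44.5

Apply the shoelace (surveyor's) formula: 2A = Σ (x_i·y_{i+1} − x_{i+1}·y_i), indices taken mod 5.
A→B: (1)(9) − (5)(7) = -26
B→C: (5)(-3) − (8)(9) = -87
C→D: (8)(0.5) − (5.5)(-3) = 20.5
D→E: (5.5)(8) − (-5)(0.5) = 46.5
E→A: (-5)(7) − (1)(8) = -43
Σ = -89
Area = |Σ|/2 = 44.5.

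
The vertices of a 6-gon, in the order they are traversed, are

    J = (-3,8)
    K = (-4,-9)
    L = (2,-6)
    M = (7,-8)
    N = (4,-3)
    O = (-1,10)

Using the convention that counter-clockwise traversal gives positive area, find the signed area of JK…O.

98.5

Cross-terms: 59, 42, 26, 11, 37, 22  ⇒  Σ = 197
Signed area = Σ/2 = 98.5 (positive ⇒ counter-clockwise traversal).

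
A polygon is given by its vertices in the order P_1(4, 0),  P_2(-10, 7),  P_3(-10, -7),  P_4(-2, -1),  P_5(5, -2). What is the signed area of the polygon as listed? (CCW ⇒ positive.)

90.5

Cross-terms: 28, 140, -4, 9, 8  ⇒  Σ = 181
Signed area = Σ/2 = 90.5 (positive ⇒ counter-clockwise traversal).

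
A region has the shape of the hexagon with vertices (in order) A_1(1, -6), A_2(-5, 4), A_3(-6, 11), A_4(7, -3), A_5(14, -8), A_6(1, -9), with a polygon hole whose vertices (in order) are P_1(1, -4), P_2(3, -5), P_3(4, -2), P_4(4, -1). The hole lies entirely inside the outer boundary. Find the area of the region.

117.5

Outer boundary:
Apply the surveyor's formula: 2A = Σ (x_i·y_{i+1} − x_{i+1}·y_i), indices taken mod 6.
Σ = (-26) + (-31) + (-59) + (-14) + (-118) + (3) = -245
Area = |Σ|/2 = 122.5.
Hole:
Apply the surveyor's formula: 2A = Σ (x_i·y_{i+1} − x_{i+1}·y_i), indices taken mod 4.
Σ = (7) + (14) + (4) + (-15) = 10
Area = |Σ|/2 = 5.
Net area = 122.5 − 5 = 117.5.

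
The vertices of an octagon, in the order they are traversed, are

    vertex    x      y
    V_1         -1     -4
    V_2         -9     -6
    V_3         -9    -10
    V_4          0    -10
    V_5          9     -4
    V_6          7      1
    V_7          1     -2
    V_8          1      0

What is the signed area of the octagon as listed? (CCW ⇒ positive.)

103

Apply the shoelace (surveyor's) formula: 2A = Σ (x_i·y_{i+1} − x_{i+1}·y_i), indices taken mod 8.
Σ = (-30) + (36) + (90) + (90) + (37) + (-15) + (2) + (-4) = 206
Signed area = Σ/2 = 103 (positive ⇒ counter-clockwise traversal).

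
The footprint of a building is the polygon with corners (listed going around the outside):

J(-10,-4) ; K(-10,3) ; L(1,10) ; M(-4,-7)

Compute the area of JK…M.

Apply Gauss's area formula: 2A = Σ (x_i·y_{i+1} − x_{i+1}·y_i), indices taken mod 4.
Σ = (-70) + (-103) + (33) + (-54) = -194
Area = |Σ|/2 = 97.

97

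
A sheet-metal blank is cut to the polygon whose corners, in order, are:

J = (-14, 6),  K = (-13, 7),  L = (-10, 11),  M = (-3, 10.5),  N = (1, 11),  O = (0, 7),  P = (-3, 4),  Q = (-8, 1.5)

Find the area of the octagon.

J→K: (-14)(7) − (-13)(6) = -20
K→L: (-13)(11) − (-10)(7) = -73
L→M: (-10)(10.5) − (-3)(11) = -72
M→N: (-3)(11) − (1)(10.5) = -43.5
N→O: (1)(7) − (0)(11) = 7
O→P: (0)(4) − (-3)(7) = 21
P→Q: (-3)(1.5) − (-8)(4) = 27.5
Q→J: (-8)(6) − (-14)(1.5) = -27
Σ = -180
Area = |Σ|/2 = 90.

90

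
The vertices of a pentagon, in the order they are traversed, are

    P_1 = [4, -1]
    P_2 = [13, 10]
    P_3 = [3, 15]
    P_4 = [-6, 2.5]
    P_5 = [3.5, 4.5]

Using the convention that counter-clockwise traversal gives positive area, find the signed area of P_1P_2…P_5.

Apply the shoelace (surveyor's) formula: 2A = Σ (x_i·y_{i+1} − x_{i+1}·y_i), indices taken mod 5.
P_1→P_2: (4)(10) − (13)(-1) = 53
P_2→P_3: (13)(15) − (3)(10) = 165
P_3→P_4: (3)(2.5) − (-6)(15) = 97.5
P_4→P_5: (-6)(4.5) − (3.5)(2.5) = -35.75
P_5→P_1: (3.5)(-1) − (4)(4.5) = -21.5
Σ = 258.25
Signed area = Σ/2 = 129.125 (positive ⇒ counter-clockwise traversal).

129.125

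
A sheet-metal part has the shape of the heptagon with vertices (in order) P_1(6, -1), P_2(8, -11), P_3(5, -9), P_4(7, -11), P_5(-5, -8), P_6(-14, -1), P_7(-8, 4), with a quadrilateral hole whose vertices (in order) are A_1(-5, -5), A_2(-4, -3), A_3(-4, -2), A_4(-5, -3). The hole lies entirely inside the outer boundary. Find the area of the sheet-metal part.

181

Outer boundary:
Apply the surveyor's formula: 2A = Σ (x_i·y_{i+1} − x_{i+1}·y_i), indices taken mod 7.
Σ = (-58) + (-17) + (8) + (-111) + (-107) + (-64) + (-16) = -365
Area = |Σ|/2 = 182.5.
Hole:
Apply the surveyor's formula: 2A = Σ (x_i·y_{i+1} − x_{i+1}·y_i), indices taken mod 4.
Σ = (-5) + (-4) + (2) + (10) = 3
Area = |Σ|/2 = 1.5.
Net area = 182.5 − 1.5 = 181.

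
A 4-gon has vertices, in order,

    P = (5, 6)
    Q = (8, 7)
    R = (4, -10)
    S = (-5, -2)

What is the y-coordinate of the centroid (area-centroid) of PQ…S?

Apply Gauss's area formula. First the cross-terms c_i = x_i·y_{i+1} − x_{i+1}·y_i:
  -13, -108, -58, -20  ⇒  2A = -199, A = -99.5.
Then Σ (y_i + y_{i+1})·c_i = 771, so ȳ = 771 / (6·(-99.5)) = -257/199.

-257/199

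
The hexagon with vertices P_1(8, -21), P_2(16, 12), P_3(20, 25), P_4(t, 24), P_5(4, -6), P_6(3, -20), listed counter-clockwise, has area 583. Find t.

Write out the shoelace sum; only the two edges meeting at P_4 involve t:
2·Area = [(20·24 − t·25) + (t·(-6) − 4·24)] + 627
       = -31·t + 1011 = 1166
⇒ t = -5.

-5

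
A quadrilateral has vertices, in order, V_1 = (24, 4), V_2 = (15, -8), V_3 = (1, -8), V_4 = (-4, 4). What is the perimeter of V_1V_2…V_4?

|V_1V_2| = √((-9)² + (-12)²) = √225 = 15
|V_2V_3| = √((-14)² + (0)²) = √196 = 14
|V_3V_4| = √((-5)² + (12)²) = √169 = 13
|V_4V_1| = √((28)² + (0)²) = √784 = 28
Perimeter = 15 + 14 + 13 + 28 = 70.

70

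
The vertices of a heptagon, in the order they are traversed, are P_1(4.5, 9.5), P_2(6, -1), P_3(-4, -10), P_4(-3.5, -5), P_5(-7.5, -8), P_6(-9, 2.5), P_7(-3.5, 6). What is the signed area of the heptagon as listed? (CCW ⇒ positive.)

Apply the shoelace (surveyor's) formula: 2A = Σ (x_i·y_{i+1} − x_{i+1}·y_i), indices taken mod 7.
Cross-terms: -61.5, -64, -15, -9.5, -90.75, -45.25, -60.25  ⇒  Σ = -346.25
Signed area = Σ/2 = -173.125 (negative ⇒ clockwise traversal).

-173.125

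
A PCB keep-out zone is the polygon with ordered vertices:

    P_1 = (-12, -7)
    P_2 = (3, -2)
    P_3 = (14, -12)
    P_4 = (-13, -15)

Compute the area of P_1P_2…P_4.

209

Apply the shoelace formula: 2A = Σ (x_i·y_{i+1} − x_{i+1}·y_i), indices taken mod 4.
Cross-terms: 45, -8, -366, -89  ⇒  Σ = -418
Area = |Σ|/2 = 209.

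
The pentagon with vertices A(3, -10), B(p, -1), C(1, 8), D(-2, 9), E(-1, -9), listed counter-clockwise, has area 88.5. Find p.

5

The doubled signed area Σ (x_i y_{i+1} − x_{i+1} y_i) is linear in p.
With p=0 it equals 87; the coefficient of p is 18 (from the two edges through B).
So 18·p + 87 = 2·88.5 = 177 ⇒ p = 5.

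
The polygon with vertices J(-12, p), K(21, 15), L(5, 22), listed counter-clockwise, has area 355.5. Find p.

Write out the shoelace sum; only the two edges meeting at J involve p:
2·Area = [(5·p − (-12)·22) + ((-12)·15 − 21·p)] + 387
       = -16·p + 471 = 711
⇒ p = -15.

-15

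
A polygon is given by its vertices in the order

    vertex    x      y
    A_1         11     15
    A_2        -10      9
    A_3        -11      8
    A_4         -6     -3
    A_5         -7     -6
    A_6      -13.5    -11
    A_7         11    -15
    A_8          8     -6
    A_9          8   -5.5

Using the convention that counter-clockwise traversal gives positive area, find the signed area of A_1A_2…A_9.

Apply the surveyor's formula: 2A = Σ (x_i·y_{i+1} − x_{i+1}·y_i), indices taken mod 9.
Σ = (249) + (19) + (81) + (15) + (-4) + (323.5) + (54) + (4) + (180.5) = 922
Signed area = Σ/2 = 461 (positive ⇒ counter-clockwise traversal).

461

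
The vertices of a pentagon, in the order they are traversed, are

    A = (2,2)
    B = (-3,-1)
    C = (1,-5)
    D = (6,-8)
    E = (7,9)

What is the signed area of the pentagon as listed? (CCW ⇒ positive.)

74

Apply the shoelace (surveyor's) formula: 2A = Σ (x_i·y_{i+1} − x_{i+1}·y_i), indices taken mod 5.
Cross-terms: 4, 16, 22, 110, -4  ⇒  Σ = 148
Signed area = Σ/2 = 74 (positive ⇒ counter-clockwise traversal).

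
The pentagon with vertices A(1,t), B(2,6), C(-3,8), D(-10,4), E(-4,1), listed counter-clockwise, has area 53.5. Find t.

The doubled signed area Σ (x_i y_{i+1} − x_{i+1} y_i) is linear in t.
With t=0 it equals 113; the coefficient of t is -6 (from the two edges through A).
So -6·t + 113 = 2·53.5 = 107 ⇒ t = 1.

1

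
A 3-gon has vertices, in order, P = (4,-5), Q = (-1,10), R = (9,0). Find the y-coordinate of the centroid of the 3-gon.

5/3

Apply the shoelace formula. First the cross-terms c_i = x_i·y_{i+1} − x_{i+1}·y_i:
  35, -90, -45  ⇒  2A = -100, A = -50.
Then Σ (y_i + y_{i+1})·c_i = -500, so ȳ = -500 / (6·(-50)) = 5/3.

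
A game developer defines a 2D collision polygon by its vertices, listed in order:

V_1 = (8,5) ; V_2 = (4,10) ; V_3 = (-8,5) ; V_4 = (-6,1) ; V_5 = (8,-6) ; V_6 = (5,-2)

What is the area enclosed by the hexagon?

Apply the shoelace formula: 2A = Σ (x_i·y_{i+1} − x_{i+1}·y_i), indices taken mod 6.
Σ = (60) + (100) + (22) + (28) + (14) + (41) = 265
Area = |Σ|/2 = 132.5.

132.5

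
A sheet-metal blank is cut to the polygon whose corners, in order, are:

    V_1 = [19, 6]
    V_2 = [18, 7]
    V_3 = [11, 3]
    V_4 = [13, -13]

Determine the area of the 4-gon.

Apply the shoelace (surveyor's) formula: 2A = Σ (x_i·y_{i+1} − x_{i+1}·y_i), indices taken mod 4.
V_1→V_2: (19)(7) − (18)(6) = 25
V_2→V_3: (18)(3) − (11)(7) = -23
V_3→V_4: (11)(-13) − (13)(3) = -182
V_4→V_1: (13)(6) − (19)(-13) = 325
Σ = 145
Area = |Σ|/2 = 72.5.

72.5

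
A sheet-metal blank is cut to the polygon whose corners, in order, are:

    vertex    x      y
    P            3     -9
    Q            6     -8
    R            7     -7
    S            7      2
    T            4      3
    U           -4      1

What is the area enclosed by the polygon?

Σ = (30) + (14) + (63) + (13) + (16) + (33) = 169
Area = |Σ|/2 = 84.5.

84.5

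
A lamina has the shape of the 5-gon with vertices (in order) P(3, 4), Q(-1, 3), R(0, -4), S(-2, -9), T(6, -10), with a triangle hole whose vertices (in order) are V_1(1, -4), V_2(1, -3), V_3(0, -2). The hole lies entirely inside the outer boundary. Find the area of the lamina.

Outer boundary:
P→Q: (3)(3) − (-1)(4) = 13
Q→R: (-1)(-4) − (0)(3) = 4
R→S: (0)(-9) − (-2)(-4) = -8
S→T: (-2)(-10) − (6)(-9) = 74
T→P: (6)(4) − (3)(-10) = 54
Σ = 137
Area = |Σ|/2 = 68.5.
Hole:
Apply the surveyor's formula: 2A = Σ (x_i·y_{i+1} − x_{i+1}·y_i), indices taken mod 3.
Σ = (1) + (-2) + (2) = 1
Area = |Σ|/2 = 0.5.
Net area = 68.5 − 0.5 = 68.

68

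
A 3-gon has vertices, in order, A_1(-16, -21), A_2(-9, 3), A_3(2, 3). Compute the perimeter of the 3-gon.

66

|A_1A_2| = √((7)² + (24)²) = √625 = 25
|A_2A_3| = √((11)² + (0)²) = √121 = 11
|A_3A_1| = √((-18)² + (-24)²) = √900 = 30
Perimeter = 25 + 11 + 30 = 66.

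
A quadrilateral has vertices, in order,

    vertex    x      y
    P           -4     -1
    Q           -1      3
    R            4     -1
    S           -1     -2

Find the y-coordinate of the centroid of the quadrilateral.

0

Apply the shoelace formula. First the cross-terms c_i = x_i·y_{i+1} − x_{i+1}·y_i:
  -13, -11, -9, -7  ⇒  2A = -40, A = -20.
Then Σ (y_i + y_{i+1})·c_i = 0, so ȳ = 0 / (6·(-20)) = 0.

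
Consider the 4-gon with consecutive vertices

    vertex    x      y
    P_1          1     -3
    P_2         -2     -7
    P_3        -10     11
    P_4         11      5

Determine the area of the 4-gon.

Apply the surveyor's formula: 2A = Σ (x_i·y_{i+1} − x_{i+1}·y_i), indices taken mod 4.
Cross-terms: -13, -92, -171, -38  ⇒  Σ = -314
Area = |Σ|/2 = 157.

157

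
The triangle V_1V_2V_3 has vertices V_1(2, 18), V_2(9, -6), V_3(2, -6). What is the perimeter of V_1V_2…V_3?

56

|V_1V_2| = √((7)² + (-24)²) = √625 = 25
|V_2V_3| = √((-7)² + (0)²) = √49 = 7
|V_3V_1| = √((0)² + (24)²) = √576 = 24
Perimeter = 25 + 7 + 24 = 56.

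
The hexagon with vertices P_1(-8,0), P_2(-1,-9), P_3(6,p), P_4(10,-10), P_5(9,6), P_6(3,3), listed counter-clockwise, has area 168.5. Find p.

The doubled signed area Σ (x_i y_{i+1} − x_{i+1} y_i) is linear in p.
With p=0 it equals 249; the coefficient of p is -11 (from the two edges through P_3).
So -11·p + 249 = 2·168.5 = 337 ⇒ p = -8.

-8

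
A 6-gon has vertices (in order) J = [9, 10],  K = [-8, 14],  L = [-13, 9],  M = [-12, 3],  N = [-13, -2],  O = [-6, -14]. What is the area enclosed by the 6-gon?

J→K: (9)(14) − (-8)(10) = 206
K→L: (-8)(9) − (-13)(14) = 110
L→M: (-13)(3) − (-12)(9) = 69
M→N: (-12)(-2) − (-13)(3) = 63
N→O: (-13)(-14) − (-6)(-2) = 170
O→J: (-6)(10) − (9)(-14) = 66
Σ = 684
Area = |Σ|/2 = 342.

342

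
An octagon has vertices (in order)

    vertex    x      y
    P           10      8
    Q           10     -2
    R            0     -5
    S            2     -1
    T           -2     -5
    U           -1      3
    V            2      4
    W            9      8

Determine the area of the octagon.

100.5

Apply Gauss's area formula: 2A = Σ (x_i·y_{i+1} − x_{i+1}·y_i), indices taken mod 8.
Σ = (-100) + (-50) + (10) + (-12) + (-11) + (-10) + (-20) + (-8) = -201
Area = |Σ|/2 = 100.5.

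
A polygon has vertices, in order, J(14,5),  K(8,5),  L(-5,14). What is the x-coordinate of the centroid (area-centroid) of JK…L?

Apply the shoelace formula. First the cross-terms c_i = x_i·y_{i+1} − x_{i+1}·y_i:
  30, 137, -221  ⇒  2A = -54, A = -27.
Then Σ (x_i + x_{i+1})·c_i = -918, so x̄ = -918 / (6·(-27)) = 17/3.

17/3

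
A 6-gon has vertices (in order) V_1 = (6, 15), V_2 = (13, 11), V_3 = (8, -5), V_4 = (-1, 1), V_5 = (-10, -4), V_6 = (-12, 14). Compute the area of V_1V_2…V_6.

Σ = (-129) + (-153) + (3) + (14) + (-188) + (-264) = -717
Area = |Σ|/2 = 358.5.

358.5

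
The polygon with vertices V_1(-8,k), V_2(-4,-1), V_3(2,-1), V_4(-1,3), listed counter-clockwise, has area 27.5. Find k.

4

The doubled signed area Σ (x_i y_{i+1} − x_{i+1} y_i) is linear in k.
With k=0 it equals 43; the coefficient of k is 3 (from the two edges through V_1).
So 3·k + 43 = 2·27.5 = 55 ⇒ k = 4.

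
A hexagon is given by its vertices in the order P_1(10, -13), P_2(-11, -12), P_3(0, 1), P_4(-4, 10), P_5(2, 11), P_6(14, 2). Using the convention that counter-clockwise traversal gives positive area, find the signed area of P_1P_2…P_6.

Apply the shoelace formula: 2A = Σ (x_i·y_{i+1} − x_{i+1}·y_i), indices taken mod 6.
Σ = (-263) + (-11) + (4) + (-64) + (-150) + (-202) = -686
Signed area = Σ/2 = -343 (negative ⇒ clockwise traversal).

-343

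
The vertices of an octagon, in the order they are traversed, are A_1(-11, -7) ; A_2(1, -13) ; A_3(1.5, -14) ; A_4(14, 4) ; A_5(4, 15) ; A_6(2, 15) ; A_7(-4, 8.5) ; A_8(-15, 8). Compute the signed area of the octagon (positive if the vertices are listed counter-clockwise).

473.5

Apply Gauss's area formula: 2A = Σ (x_i·y_{i+1} − x_{i+1}·y_i), indices taken mod 8.
A_1→A_2: (-11)(-13) − (1)(-7) = 150
A_2→A_3: (1)(-14) − (1.5)(-13) = 5.5
A_3→A_4: (1.5)(4) − (14)(-14) = 202
A_4→A_5: (14)(15) − (4)(4) = 194
A_5→A_6: (4)(15) − (2)(15) = 30
A_6→A_7: (2)(8.5) − (-4)(15) = 77
A_7→A_8: (-4)(8) − (-15)(8.5) = 95.5
A_8→A_1: (-15)(-7) − (-11)(8) = 193
Σ = 947
Signed area = Σ/2 = 473.5 (positive ⇒ counter-clockwise traversal).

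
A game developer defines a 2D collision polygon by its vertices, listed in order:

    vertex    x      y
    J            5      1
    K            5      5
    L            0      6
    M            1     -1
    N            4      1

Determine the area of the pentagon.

Apply Gauss's area formula: 2A = Σ (x_i·y_{i+1} − x_{i+1}·y_i), indices taken mod 5.
Σ = (20) + (30) + (-6) + (5) + (-1) = 48
Area = |Σ|/2 = 24.

24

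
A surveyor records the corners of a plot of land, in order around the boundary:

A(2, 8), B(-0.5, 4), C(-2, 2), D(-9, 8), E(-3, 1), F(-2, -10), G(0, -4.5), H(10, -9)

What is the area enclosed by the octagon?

110

Cross-terms: 12, 7, 2, 15, 32, 9, 45, 98  ⇒  Σ = 220
Area = |Σ|/2 = 110.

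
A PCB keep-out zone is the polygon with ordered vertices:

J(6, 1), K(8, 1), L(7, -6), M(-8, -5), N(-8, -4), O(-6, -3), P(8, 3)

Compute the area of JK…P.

76

Σ = (-2) + (-55) + (-83) + (-8) + (0) + (6) + (-10) = -152
Area = |Σ|/2 = 76.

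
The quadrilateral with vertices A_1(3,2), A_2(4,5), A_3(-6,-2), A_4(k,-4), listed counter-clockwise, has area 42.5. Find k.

5

The doubled signed area Σ (x_i y_{i+1} − x_{i+1} y_i) is linear in k.
With k=0 it equals 65; the coefficient of k is 4 (from the two edges through A_4).
So 4·k + 65 = 2·42.5 = 85 ⇒ k = 5.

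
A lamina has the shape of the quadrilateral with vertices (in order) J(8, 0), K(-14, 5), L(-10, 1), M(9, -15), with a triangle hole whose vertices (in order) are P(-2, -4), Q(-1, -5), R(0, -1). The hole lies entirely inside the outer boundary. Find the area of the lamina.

Outer boundary:
Cross-terms: 40, 36, 141, 120  ⇒  Σ = 337
Area = |Σ|/2 = 168.5.
Hole:
Apply the shoelace formula: 2A = Σ (x_i·y_{i+1} − x_{i+1}·y_i), indices taken mod 3.
Cross-terms: 6, 1, -2  ⇒  Σ = 5
Area = |Σ|/2 = 2.5.
Net area = 168.5 − 2.5 = 166.

166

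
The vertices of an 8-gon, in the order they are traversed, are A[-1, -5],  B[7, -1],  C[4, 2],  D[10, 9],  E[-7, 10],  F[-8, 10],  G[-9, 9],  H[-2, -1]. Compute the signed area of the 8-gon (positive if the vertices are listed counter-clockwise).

Apply the surveyor's formula: 2A = Σ (x_i·y_{i+1} − x_{i+1}·y_i), indices taken mod 8.
Σ = (36) + (18) + (16) + (163) + (10) + (18) + (27) + (9) = 297
Signed area = Σ/2 = 148.5 (positive ⇒ counter-clockwise traversal).

148.5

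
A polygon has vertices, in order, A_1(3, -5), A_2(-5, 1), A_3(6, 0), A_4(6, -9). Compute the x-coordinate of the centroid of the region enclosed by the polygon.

Apply the shoelace formula. First the cross-terms c_i = x_i·y_{i+1} − x_{i+1}·y_i:
  -22, -6, -54, -3  ⇒  2A = -85, A = -42.5.
Then Σ (x_i + x_{i+1})·c_i = -637, so x̄ = -637 / (6·(-42.5)) = 637/255.

637/255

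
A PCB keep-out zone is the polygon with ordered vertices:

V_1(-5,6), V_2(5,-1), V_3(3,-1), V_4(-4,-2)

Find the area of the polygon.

Apply Gauss's area formula: 2A = Σ (x_i·y_{i+1} − x_{i+1}·y_i), indices taken mod 4.
Σ = (-25) + (-2) + (-10) + (-34) = -71
Area = |Σ|/2 = 35.5.

35.5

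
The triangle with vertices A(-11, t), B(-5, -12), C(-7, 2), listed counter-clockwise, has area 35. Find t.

-5

Write out the shoelace sum; only the two edges meeting at A involve t:
2·Area = [((-7)·t − (-11)·2) + ((-11)·(-12) − (-5)·t)] + -94
       = -2·t + 60 = 70
⇒ t = -5.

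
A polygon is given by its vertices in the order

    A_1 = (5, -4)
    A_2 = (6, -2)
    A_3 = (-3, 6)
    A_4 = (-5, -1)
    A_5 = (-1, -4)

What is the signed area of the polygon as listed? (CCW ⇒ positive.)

Apply the shoelace (surveyor's) formula: 2A = Σ (x_i·y_{i+1} − x_{i+1}·y_i), indices taken mod 5.
Cross-terms: 14, 30, 33, 19, 24  ⇒  Σ = 120
Signed area = Σ/2 = 60 (positive ⇒ counter-clockwise traversal).

60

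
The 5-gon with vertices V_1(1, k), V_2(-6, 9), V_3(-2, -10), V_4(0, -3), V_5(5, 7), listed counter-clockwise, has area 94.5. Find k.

The doubled signed area Σ (x_i y_{i+1} − x_{i+1} y_i) is linear in k.
With k=0 it equals 101; the coefficient of k is 11 (from the two edges through V_1).
So 11·k + 101 = 2·94.5 = 189 ⇒ k = 8.

8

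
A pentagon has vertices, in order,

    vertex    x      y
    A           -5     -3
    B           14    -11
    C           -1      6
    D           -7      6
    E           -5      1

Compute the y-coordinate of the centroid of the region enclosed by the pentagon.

-130/83

Apply the shoelace (surveyor's) formula. First the cross-terms c_i = x_i·y_{i+1} − x_{i+1}·y_i:
  97, 73, 36, 23, 20  ⇒  2A = 249, A = 124.5.
Then Σ (y_i + y_{i+1})·c_i = -1170, so ȳ = -1170 / (6·124.5) = -130/83.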